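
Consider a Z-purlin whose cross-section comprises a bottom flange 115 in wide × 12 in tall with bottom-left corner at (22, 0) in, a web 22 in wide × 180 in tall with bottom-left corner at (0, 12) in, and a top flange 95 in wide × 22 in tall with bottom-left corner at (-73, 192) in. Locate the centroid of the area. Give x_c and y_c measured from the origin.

bottom flange: A = 115 × 12 = 1380.00, centroid at (79.50, 6.00).
web: A = 22 × 180 = 3960.00, centroid at (11.00, 102.00).
top flange: A = 95 × 22 = 2090.00, centroid at (-25.50, 203.00).
ΣA = 7430.00 in², ΣAx_c = 99975.00 in³, ΣAy_c = 836470.00 in³.
x_c = 99975.00/7430.00 = 13.46 in; y_c = 836470.00/7430.00 = 112.58 in.

x_c = 13.46 in, y_c = 112.58 in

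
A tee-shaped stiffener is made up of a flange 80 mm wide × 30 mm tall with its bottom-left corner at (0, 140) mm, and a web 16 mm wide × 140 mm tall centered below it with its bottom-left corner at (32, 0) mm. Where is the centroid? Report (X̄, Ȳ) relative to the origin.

X̄ = 40.00 mm, Ȳ = 113.97 mm

web: A = 16 × 140 = 2240.00, centroid at (40.00, 70.00).
flange: A = 80 × 30 = 2400.00, centroid at (40.00, 155.00).
ΣA = 4640.00 mm²
ΣAX̄ = (2240.00)(40.00) + (2400.00)(40.00) = 185600.00 mm³
ΣAȲ = (2240.00)(70.00) + (2400.00)(155.00) = 528800.00 mm³
X̄ = 185600.00 / 4640.00 = 40.00 mm
Ȳ = 528800.00 / 4640.00 = 113.97 mm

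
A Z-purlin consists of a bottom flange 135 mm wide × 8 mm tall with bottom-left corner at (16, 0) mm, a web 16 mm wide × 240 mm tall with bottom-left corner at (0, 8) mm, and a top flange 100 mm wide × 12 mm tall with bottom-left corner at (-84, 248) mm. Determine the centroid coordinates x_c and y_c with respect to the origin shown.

x_c = 13.09 mm, y_c = 130.82 mm

bottom flange: A = 135 × 8 = 1080.00, centroid at (83.50, 4.00).
web: A = 16 × 240 = 3840.00, centroid at (8.00, 128.00).
top flange: A = 100 × 12 = 1200.00, centroid at (-34.00, 254.00).
ΣA = 6120.00 mm²
ΣAx_c = (1080.00)(83.50) + (3840.00)(8.00) + (1200.00)(-34.00) = 80100.00 mm³
ΣAy_c = (1080.00)(4.00) + (3840.00)(128.00) + (1200.00)(254.00) = 800640.00 mm³
x_c = 80100.00 / 6120.00 = 13.09 mm
y_c = 800640.00 / 6120.00 = 130.82 mm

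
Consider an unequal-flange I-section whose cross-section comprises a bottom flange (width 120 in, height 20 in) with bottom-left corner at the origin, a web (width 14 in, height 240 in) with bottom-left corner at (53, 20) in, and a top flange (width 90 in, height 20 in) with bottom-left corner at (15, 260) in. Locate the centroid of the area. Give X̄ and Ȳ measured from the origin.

Part | A | x̄ᵢ | ȳᵢ | A·x̄ᵢ | A·ȳᵢ
bottom flange | 2400.00 | 60.00 | 10.00 | 144000.00 | 24000.00
web | 3360.00 | 60.00 | 140.00 | 201600.00 | 470400.00
top flange | 1800.00 | 60.00 | 270.00 | 108000.00 | 486000.00
Σ | 7560.00 |  |  | 453600.00 | 980400.00
X̄ = 453600.00 / 7560.00 = 60.00 in
Ȳ = 980400.00 / 7560.00 = 129.68 in

X̄ = 60.00 in, Ȳ = 129.68 in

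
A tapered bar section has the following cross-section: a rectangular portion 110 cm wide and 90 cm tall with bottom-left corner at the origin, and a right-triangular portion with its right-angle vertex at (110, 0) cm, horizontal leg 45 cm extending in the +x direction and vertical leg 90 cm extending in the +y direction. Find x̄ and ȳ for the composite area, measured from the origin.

x̄ = 66.89 cm, ȳ = 42.45 cm

rectangular portion: A = 110 × 90 = 9900.00, centroid at (55.00, 45.00).
triangular portion: A = ½·45·90 = 2025.00, centroid at (125.00, 30.00).
ΣA = 11925.00 cm², ΣAx̄ = 797625.00 cm³, ΣAȳ = 506250.00 cm³.
x̄ = 797625.00/11925.00 = 66.89 cm; ȳ = 506250.00/11925.00 = 42.45 cm.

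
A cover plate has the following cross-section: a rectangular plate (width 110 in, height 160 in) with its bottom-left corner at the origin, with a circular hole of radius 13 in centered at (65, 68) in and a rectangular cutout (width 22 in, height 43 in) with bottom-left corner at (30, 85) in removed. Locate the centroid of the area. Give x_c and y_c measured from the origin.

x_c = 55.49 in, y_c = 78.84 in

plate: A = 110 × 160 = 17600.00, centroid at (55.00, 80.00).
hole 1: A = −π·13² = -530.93, centroid at (65.00, 68.00).
hole 2: A = −(22 × 43) = -946.00, centroid at (41.00, 106.50).
ΣA = 16123.07 in²
ΣAx_c = (17600.00)(55.00) + (-530.93)(65.00) + (-946.00)(41.00) = 894703.60 in³
ΣAy_c = (17600.00)(80.00) + (-530.93)(68.00) + (-946.00)(106.50) = 1271147.82 in³
x_c = 894703.60 / 16123.07 = 55.49 in
y_c = 1271147.82 / 16123.07 = 78.84 in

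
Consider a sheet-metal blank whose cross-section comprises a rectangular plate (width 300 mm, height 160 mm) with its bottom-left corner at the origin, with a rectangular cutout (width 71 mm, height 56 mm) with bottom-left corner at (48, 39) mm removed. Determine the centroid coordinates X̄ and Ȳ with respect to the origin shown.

Part | A | x̄ᵢ | ȳᵢ | A·x̄ᵢ | A·ȳᵢ
plate | 48000.00 | 150.00 | 80.00 | 7200000.00 | 3840000.00
hole | -3976.00 | 83.50 | 67.00 | -331996.00 | -266392.00
Σ | 44024.00 |  |  | 6868004.00 | 3573608.00
X̄ = 6868004.00 / 44024.00 = 156.01 mm
Ȳ = 3573608.00 / 44024.00 = 81.17 mm

X̄ = 156.01 mm, Ȳ = 81.17 mm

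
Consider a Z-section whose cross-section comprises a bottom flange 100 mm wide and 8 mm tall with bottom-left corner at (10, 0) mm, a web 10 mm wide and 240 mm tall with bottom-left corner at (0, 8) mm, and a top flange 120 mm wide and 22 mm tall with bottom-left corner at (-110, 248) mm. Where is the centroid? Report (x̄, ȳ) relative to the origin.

bottom flange: A = 100 × 8 = 800.00, centroid at (60.00, 4.00).
web: A = 10 × 240 = 2400.00, centroid at (5.00, 128.00).
top flange: A = 120 × 22 = 2640.00, centroid at (-50.00, 259.00).
ΣA = 5840.00 mm², ΣAx̄ = -72000.00 mm³, ΣAȳ = 994160.00 mm³.
x̄ = -72000.00/5840.00 = -12.33 mm; ȳ = 994160.00/5840.00 = 170.23 mm.

x̄ = -12.33 mm, ȳ = 170.23 mm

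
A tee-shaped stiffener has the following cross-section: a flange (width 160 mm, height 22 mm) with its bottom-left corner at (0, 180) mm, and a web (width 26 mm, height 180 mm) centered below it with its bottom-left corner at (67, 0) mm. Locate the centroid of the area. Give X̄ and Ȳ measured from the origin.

X̄ = 80.00 mm, Ȳ = 133.36 mm

web: A = 26 × 180 = 4680.00, centroid at (80.00, 90.00).
flange: A = 160 × 22 = 3520.00, centroid at (80.00, 191.00).
ΣA = 8200.00 mm², ΣAX̄ = 656000.00 mm³, ΣAȲ = 1093520.00 mm³.
X̄ = 656000.00/8200.00 = 80.00 mm; Ȳ = 1093520.00/8200.00 = 133.36 mm.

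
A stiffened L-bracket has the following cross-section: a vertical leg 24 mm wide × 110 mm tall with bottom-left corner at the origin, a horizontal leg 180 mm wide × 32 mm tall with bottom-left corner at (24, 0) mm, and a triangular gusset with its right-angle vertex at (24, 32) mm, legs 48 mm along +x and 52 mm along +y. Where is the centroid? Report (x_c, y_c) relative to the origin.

vertical leg: A = 24 × 110 = 2640.00, centroid at (12.00, 55.00).
horizontal leg: A = 180 × 32 = 5760.00, centroid at (114.00, 16.00).
gusset: A = ½·48·52 = 1248.00, centroid at (40.00, 49.33).
ΣA = 9648.00 mm², ΣAx_c = 738240.00 mm³, ΣAy_c = 298928.00 mm³.
x_c = 738240.00/9648.00 = 76.52 mm; y_c = 298928.00/9648.00 = 30.98 mm.

x_c = 76.52 mm, y_c = 30.98 mm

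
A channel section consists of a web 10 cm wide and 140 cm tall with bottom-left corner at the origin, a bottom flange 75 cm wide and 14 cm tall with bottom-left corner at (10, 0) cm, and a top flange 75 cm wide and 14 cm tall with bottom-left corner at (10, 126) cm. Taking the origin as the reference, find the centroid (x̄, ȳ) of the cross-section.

Part | A | x̄ᵢ | ȳᵢ | A·x̄ᵢ | A·ȳᵢ
web | 1400.00 | 5.00 | 70.00 | 7000.00 | 98000.00
bottom flange | 1050.00 | 47.50 | 7.00 | 49875.00 | 7350.00
top flange | 1050.00 | 47.50 | 133.00 | 49875.00 | 139650.00
Σ | 3500.00 |  |  | 106750.00 | 245000.00
x̄ = 106750.00 / 3500.00 = 30.50 cm
ȳ = 245000.00 / 3500.00 = 70.00 cm

x̄ = 30.50 cm, ȳ = 70.00 cm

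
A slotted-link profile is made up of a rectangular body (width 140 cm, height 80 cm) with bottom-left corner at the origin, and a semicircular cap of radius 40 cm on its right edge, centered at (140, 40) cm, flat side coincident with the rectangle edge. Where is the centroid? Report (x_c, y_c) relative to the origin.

rectangular body: A = 140 × 80 = 11200.00, centroid at (70.00, 40.00).
semicircular end: A = ½π·40² = 2513.27, centroid at (156.98, 40.00).
ΣA = 13713.27 cm², ΣAx_c = 1178525.04 cm³, ΣAy_c = 548530.96 cm³.
x_c = 1178525.04/13713.27 = 85.94 cm; y_c = 548530.96/13713.27 = 40.00 cm.

x_c = 85.94 cm, y_c = 40.00 cm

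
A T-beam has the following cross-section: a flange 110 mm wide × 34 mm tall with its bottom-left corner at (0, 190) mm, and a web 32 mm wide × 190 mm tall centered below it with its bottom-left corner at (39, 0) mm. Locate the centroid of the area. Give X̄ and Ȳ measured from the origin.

Part | A | x̄ᵢ | ȳᵢ | A·x̄ᵢ | A·ȳᵢ
web | 6080.00 | 55.00 | 95.00 | 334400.00 | 577600.00
flange | 3740.00 | 55.00 | 207.00 | 205700.00 | 774180.00
Σ | 9820.00 |  |  | 540100.00 | 1351780.00
X̄ = 540100.00 / 9820.00 = 55.00 mm
Ȳ = 1351780.00 / 9820.00 = 137.66 mm

X̄ = 55.00 mm, Ȳ = 137.66 mm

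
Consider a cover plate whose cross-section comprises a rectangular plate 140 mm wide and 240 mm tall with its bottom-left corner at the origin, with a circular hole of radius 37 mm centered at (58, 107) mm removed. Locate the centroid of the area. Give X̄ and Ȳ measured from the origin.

X̄ = 71.76 mm, Ȳ = 121.91 mm

Part | A | x̄ᵢ | ȳᵢ | A·x̄ᵢ | A·ȳᵢ
plate | 33600.00 | 70.00 | 120.00 | 2352000.00 | 4032000.00
hole | -4300.84 | 58.00 | 107.00 | -249448.74 | -460189.92
Σ | 29299.16 |  |  | 2102551.26 | 3571810.08
X̄ = 2102551.26 / 29299.16 = 71.76 mm
Ȳ = 3571810.08 / 29299.16 = 121.91 mm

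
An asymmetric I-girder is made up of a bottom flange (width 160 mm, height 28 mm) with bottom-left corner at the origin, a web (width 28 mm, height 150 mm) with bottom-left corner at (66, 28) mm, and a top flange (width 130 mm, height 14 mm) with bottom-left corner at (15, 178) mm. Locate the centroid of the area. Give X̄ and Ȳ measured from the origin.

bottom flange: A = 160 × 28 = 4480.00, centroid at (80.00, 14.00).
web: A = 28 × 150 = 4200.00, centroid at (80.00, 103.00).
top flange: A = 130 × 14 = 1820.00, centroid at (80.00, 185.00).
ΣA = 10500.00 mm², ΣAX̄ = 840000.00 mm³, ΣAȲ = 832020.00 mm³.
X̄ = 840000.00/10500.00 = 80.00 mm; Ȳ = 832020.00/10500.00 = 79.24 mm.

X̄ = 80.00 mm, Ȳ = 79.24 mm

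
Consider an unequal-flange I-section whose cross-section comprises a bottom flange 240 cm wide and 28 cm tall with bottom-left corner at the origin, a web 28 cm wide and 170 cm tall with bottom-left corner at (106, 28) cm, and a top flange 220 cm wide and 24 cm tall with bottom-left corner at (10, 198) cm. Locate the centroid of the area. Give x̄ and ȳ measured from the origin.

bottom flange: A = 240 × 28 = 6720.00, centroid at (120.00, 14.00).
web: A = 28 × 170 = 4760.00, centroid at (120.00, 113.00).
top flange: A = 220 × 24 = 5280.00, centroid at (120.00, 210.00).
ΣA = 16760.00 cm², ΣAx̄ = 2011200.00 cm³, ΣAȳ = 1740760.00 cm³.
x̄ = 2011200.00/16760.00 = 120.00 cm; ȳ = 1740760.00/16760.00 = 103.86 cm.

x̄ = 120.00 cm, ȳ = 103.86 cm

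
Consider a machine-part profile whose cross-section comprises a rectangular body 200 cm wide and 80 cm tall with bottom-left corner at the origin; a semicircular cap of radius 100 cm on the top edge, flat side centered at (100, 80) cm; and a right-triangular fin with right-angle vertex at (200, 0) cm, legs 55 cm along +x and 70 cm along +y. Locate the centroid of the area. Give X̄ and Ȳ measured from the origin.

rectangular body: A = 200 × 80 = 16000.00, centroid at (100.00, 40.00).
semicircular top: A = ½π·100² = 15707.96, centroid at (100.00, 122.44).
triangular fin: A = ½·55·70 = 1925.00, centroid at (218.33, 23.33).
ΣA = 33632.96 cm²
ΣAX̄ = (16000.00)(100.00) + (15707.96)(100.00) + (1925.00)(218.33) = 3591087.99 cm³
ΣAȲ = (16000.00)(40.00) + (15707.96)(122.44) + (1925.00)(23.33) = 2608220.39 cm³
X̄ = 3591087.99 / 33632.96 = 106.77 cm
Ȳ = 2608220.39 / 33632.96 = 77.55 cm

X̄ = 106.77 cm, Ȳ = 77.55 cm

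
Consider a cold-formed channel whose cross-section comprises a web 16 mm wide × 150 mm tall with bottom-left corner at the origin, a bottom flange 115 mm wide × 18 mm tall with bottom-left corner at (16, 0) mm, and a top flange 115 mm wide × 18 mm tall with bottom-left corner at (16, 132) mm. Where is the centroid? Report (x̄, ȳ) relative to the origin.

x̄ = 49.46 mm, ȳ = 75.00 mm

web: A = 16 × 150 = 2400.00, centroid at (8.00, 75.00).
bottom flange: A = 115 × 18 = 2070.00, centroid at (73.50, 9.00).
top flange: A = 115 × 18 = 2070.00, centroid at (73.50, 141.00).
ΣA = 6540.00 mm², ΣAx̄ = 323490.00 mm³, ΣAȳ = 490500.00 mm³.
x̄ = 323490.00/6540.00 = 49.46 mm; ȳ = 490500.00/6540.00 = 75.00 mm.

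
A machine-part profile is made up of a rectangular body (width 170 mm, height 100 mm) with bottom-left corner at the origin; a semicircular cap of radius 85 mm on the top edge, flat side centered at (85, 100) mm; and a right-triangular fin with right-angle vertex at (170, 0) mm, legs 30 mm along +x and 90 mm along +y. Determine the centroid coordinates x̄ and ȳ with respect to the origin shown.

x̄ = 89.32 mm, ȳ = 81.98 mm

rectangular body: A = 170 × 100 = 17000.00, centroid at (85.00, 50.00).
semicircular top: A = ½π·85² = 11349.00, centroid at (85.00, 136.08).
triangular fin: A = ½·30·90 = 1350.00, centroid at (180.00, 30.00).
ΣA = 29699.00 mm²
ΣAx̄ = (17000.00)(85.00) + (11349.00)(85.00) + (1350.00)(180.00) = 2652665.29 mm³
ΣAȳ = (17000.00)(50.00) + (11349.00)(136.08) + (1350.00)(30.00) = 2434817.01 mm³
x̄ = 2652665.29 / 29699.00 = 89.32 mm
ȳ = 2434817.01 / 29699.00 = 81.98 mm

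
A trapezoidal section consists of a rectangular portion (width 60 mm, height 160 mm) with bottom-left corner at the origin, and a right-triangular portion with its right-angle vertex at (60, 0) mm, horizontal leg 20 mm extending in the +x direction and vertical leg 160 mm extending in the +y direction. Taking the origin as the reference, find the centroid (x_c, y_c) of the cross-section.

x_c = 35.24 mm, y_c = 76.19 mm

rectangular portion: A = 60 × 160 = 9600.00, centroid at (30.00, 80.00).
triangular portion: A = ½·20·160 = 1600.00, centroid at (66.67, 53.33).
ΣA = 11200.00 mm², ΣAx_c = 394666.67 mm³, ΣAy_c = 853333.33 mm³.
x_c = 394666.67/11200.00 = 35.24 mm; y_c = 853333.33/11200.00 = 76.19 mm.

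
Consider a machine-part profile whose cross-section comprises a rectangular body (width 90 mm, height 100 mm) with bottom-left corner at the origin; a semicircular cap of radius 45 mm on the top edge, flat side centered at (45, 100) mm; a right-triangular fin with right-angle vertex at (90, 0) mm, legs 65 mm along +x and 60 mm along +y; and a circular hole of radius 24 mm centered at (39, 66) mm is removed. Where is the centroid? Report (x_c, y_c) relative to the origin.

Part | A | x̄ᵢ | ȳᵢ | A·x̄ᵢ | A·ȳᵢ
rectangular body | 9000.00 | 45.00 | 50.00 | 405000.00 | 450000.00
semicircular top | 3180.86 | 45.00 | 119.10 | 143138.82 | 378836.26
triangular fin | 1950.00 | 111.67 | 20.00 | 217750.00 | 39000.00
hole | -1809.56 | 39.00 | 66.00 | -70572.74 | -119430.79
Σ | 12321.31 |  |  | 695316.08 | 748405.47
x_c = 695316.08 / 12321.31 = 56.43 mm
y_c = 748405.47 / 12321.31 = 60.74 mm

x_c = 56.43 mm, y_c = 60.74 mm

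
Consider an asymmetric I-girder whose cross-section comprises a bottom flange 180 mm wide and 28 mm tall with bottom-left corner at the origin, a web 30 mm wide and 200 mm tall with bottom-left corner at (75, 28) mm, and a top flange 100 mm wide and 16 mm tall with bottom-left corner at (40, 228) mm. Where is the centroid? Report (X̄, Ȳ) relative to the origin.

X̄ = 90.00 mm, Ȳ = 96.22 mm

bottom flange: A = 180 × 28 = 5040.00, centroid at (90.00, 14.00).
web: A = 30 × 200 = 6000.00, centroid at (90.00, 128.00).
top flange: A = 100 × 16 = 1600.00, centroid at (90.00, 236.00).
ΣA = 12640.00 mm²
ΣAX̄ = (5040.00)(90.00) + (6000.00)(90.00) + (1600.00)(90.00) = 1137600.00 mm³
ΣAȲ = (5040.00)(14.00) + (6000.00)(128.00) + (1600.00)(236.00) = 1216160.00 mm³
X̄ = 1137600.00 / 12640.00 = 90.00 mm
Ȳ = 1216160.00 / 12640.00 = 96.22 mm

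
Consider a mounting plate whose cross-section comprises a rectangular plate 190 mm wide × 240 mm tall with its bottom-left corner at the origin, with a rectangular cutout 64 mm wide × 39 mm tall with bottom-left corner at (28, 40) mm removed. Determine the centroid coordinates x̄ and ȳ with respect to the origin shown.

x̄ = 97.03 mm, ȳ = 123.50 mm

plate: A = 190 × 240 = 45600.00, centroid at (95.00, 120.00).
hole: A = −(64 × 39) = -2496.00, centroid at (60.00, 59.50).
ΣA = 43104.00 mm²
ΣAx̄ = (45600.00)(95.00) + (-2496.00)(60.00) = 4182240.00 mm³
ΣAȳ = (45600.00)(120.00) + (-2496.00)(59.50) = 5323488.00 mm³
x̄ = 4182240.00 / 43104.00 = 97.03 mm
ȳ = 5323488.00 / 43104.00 = 123.50 mm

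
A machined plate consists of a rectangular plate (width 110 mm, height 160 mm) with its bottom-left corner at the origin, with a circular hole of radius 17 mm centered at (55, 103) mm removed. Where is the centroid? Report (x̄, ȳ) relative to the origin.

x̄ = 55.00 mm, ȳ = 78.75 mm

plate: A = 110 × 160 = 17600.00, centroid at (55.00, 80.00).
hole: A = −π·17² = -907.92, centroid at (55.00, 103.00).
ΣA = 16692.08 mm², ΣAx̄ = 918064.38 mm³, ΣAȳ = 1314484.21 mm³.
x̄ = 918064.38/16692.08 = 55.00 mm; ȳ = 1314484.21/16692.08 = 78.75 mm.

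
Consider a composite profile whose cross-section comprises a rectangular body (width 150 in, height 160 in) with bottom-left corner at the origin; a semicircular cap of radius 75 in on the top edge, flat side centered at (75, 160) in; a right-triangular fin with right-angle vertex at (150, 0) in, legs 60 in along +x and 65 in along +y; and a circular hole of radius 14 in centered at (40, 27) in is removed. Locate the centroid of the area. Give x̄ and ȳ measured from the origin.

rectangular body: A = 150 × 160 = 24000.00, centroid at (75.00, 80.00).
semicircular top: A = ½π·75² = 8835.73, centroid at (75.00, 191.83).
triangular fin: A = ½·60·65 = 1950.00, centroid at (170.00, 21.67).
hole: A = −π·14² = -615.75, centroid at (40.00, 27.00).
ΣA = 34169.98 in²
ΣAx̄ = (24000.00)(75.00) + (8835.73)(75.00) + (1950.00)(170.00) + (-615.75)(40.00) = 2769549.61 in³
ΣAȳ = (24000.00)(80.00) + (8835.73)(191.83) + (1950.00)(21.67) + (-615.75)(27.00) = 3640591.39 in³
x̄ = 2769549.61 / 34169.98 = 81.05 in
ȳ = 3640591.39 / 34169.98 = 106.54 in

x̄ = 81.05 in, ȳ = 106.54 in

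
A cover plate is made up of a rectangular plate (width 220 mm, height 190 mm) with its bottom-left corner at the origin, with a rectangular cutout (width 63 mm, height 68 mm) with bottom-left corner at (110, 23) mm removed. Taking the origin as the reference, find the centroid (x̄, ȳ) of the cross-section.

plate: A = 220 × 190 = 41800.00, centroid at (110.00, 95.00).
hole: A = −(63 × 68) = -4284.00, centroid at (141.50, 57.00).
ΣA = 37516.00 mm², ΣAx̄ = 3991814.00 mm³, ΣAȳ = 3726812.00 mm³.
x̄ = 3991814.00/37516.00 = 106.40 mm; ȳ = 3726812.00/37516.00 = 99.34 mm.

x̄ = 106.40 mm, ȳ = 99.34 mm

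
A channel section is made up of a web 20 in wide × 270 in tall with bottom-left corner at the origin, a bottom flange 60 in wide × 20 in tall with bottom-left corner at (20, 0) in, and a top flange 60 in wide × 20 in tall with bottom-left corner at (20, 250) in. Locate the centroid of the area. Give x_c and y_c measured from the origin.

x_c = 22.31 in, y_c = 135.00 in

web: A = 20 × 270 = 5400.00, centroid at (10.00, 135.00).
bottom flange: A = 60 × 20 = 1200.00, centroid at (50.00, 10.00).
top flange: A = 60 × 20 = 1200.00, centroid at (50.00, 260.00).
ΣA = 7800.00 in², ΣAx_c = 174000.00 in³, ΣAy_c = 1053000.00 in³.
x_c = 174000.00/7800.00 = 22.31 in; y_c = 1053000.00/7800.00 = 135.00 in.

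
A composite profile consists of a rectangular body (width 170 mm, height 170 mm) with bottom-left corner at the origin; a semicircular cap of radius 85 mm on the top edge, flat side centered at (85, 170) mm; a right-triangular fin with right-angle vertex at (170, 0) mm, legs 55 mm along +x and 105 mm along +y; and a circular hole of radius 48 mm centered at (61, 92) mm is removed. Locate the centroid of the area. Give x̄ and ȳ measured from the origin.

rectangular body: A = 170 × 170 = 28900.00, centroid at (85.00, 85.00).
semicircular top: A = ½π·85² = 11349.00, centroid at (85.00, 206.08).
triangular fin: A = ½·55·105 = 2887.50, centroid at (188.33, 35.00).
hole: A = −π·48² = -7238.23, centroid at (61.00, 92.00).
ΣA = 35898.27 mm²
ΣAx̄ = (28900.00)(85.00) + (11349.00)(85.00) + (2887.50)(188.33) + (-7238.23)(61.00) = 3523445.80 mm³
ΣAȳ = (28900.00)(85.00) + (11349.00)(206.08) + (2887.50)(35.00) + (-7238.23)(92.00) = 4230392.64 mm³
x̄ = 3523445.80 / 35898.27 = 98.15 mm
ȳ = 4230392.64 / 35898.27 = 117.84 mm

x̄ = 98.15 mm, ȳ = 117.84 mm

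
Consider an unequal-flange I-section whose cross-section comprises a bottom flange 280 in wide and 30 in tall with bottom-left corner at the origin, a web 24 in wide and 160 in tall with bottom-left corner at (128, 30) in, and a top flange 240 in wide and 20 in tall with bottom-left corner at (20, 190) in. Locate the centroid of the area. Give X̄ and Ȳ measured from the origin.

X̄ = 140.00 in, Ȳ = 88.52 in

bottom flange: A = 280 × 30 = 8400.00, centroid at (140.00, 15.00).
web: A = 24 × 160 = 3840.00, centroid at (140.00, 110.00).
top flange: A = 240 × 20 = 4800.00, centroid at (140.00, 200.00).
ΣA = 17040.00 in², ΣAX̄ = 2385600.00 in³, ΣAȲ = 1508400.00 in³.
X̄ = 2385600.00/17040.00 = 140.00 in; Ȳ = 1508400.00/17040.00 = 88.52 in.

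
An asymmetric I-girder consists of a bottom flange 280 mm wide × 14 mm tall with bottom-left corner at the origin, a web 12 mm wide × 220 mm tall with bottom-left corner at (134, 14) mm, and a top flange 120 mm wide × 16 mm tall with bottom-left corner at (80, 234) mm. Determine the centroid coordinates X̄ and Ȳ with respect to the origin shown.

X̄ = 140.00 mm, Ȳ = 96.63 mm

Part | A | x̄ᵢ | ȳᵢ | A·x̄ᵢ | A·ȳᵢ
bottom flange | 3920.00 | 140.00 | 7.00 | 548800.00 | 27440.00
web | 2640.00 | 140.00 | 124.00 | 369600.00 | 327360.00
top flange | 1920.00 | 140.00 | 242.00 | 268800.00 | 464640.00
Σ | 8480.00 |  |  | 1187200.00 | 819440.00
X̄ = 1187200.00 / 8480.00 = 140.00 mm
Ȳ = 819440.00 / 8480.00 = 96.63 mm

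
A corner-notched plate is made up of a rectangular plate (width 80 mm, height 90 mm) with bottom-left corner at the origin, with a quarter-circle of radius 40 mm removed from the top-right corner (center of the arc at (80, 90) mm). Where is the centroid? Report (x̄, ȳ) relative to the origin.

Part | A | x̄ᵢ | ȳᵢ | A·x̄ᵢ | A·ȳᵢ
plate | 7200.00 | 40.00 | 45.00 | 288000.00 | 324000.00
removed quarter-circle | -1256.64 | 63.02 | 73.02 | -79197.63 | -91764.00
Σ | 5943.36 |  |  | 208802.37 | 232236.00
x̄ = 208802.37 / 5943.36 = 35.13 mm
ȳ = 232236.00 / 5943.36 = 39.07 mm

x̄ = 35.13 mm, ȳ = 39.07 mm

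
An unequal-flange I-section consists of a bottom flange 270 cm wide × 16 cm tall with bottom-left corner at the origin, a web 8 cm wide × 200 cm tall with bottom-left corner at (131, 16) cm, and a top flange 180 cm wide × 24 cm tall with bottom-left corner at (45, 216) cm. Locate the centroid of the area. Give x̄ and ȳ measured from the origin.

Part | A | x̄ᵢ | ȳᵢ | A·x̄ᵢ | A·ȳᵢ
bottom flange | 4320.00 | 135.00 | 8.00 | 583200.00 | 34560.00
web | 1600.00 | 135.00 | 116.00 | 216000.00 | 185600.00
top flange | 4320.00 | 135.00 | 228.00 | 583200.00 | 984960.00
Σ | 10240.00 |  |  | 1382400.00 | 1205120.00
x̄ = 1382400.00 / 10240.00 = 135.00 cm
ȳ = 1205120.00 / 10240.00 = 117.69 cm

x̄ = 135.00 cm, ȳ = 117.69 cm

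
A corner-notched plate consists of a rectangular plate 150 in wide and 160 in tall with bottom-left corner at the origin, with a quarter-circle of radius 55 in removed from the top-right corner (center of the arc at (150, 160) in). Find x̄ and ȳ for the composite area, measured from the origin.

plate: A = 150 × 160 = 24000.00, centroid at (75.00, 80.00).
removed quarter-circle: A = −¼π·55² = -2375.83, centroid at (126.66, 136.66).
ΣA = 21624.17 in², ΣAx̄ = 1499083.92 in³, ΣAȳ = 1595325.62 in³.
x̄ = 1499083.92/21624.17 = 69.32 in; ȳ = 1595325.62/21624.17 = 73.78 in.

x̄ = 69.32 in, ȳ = 73.78 in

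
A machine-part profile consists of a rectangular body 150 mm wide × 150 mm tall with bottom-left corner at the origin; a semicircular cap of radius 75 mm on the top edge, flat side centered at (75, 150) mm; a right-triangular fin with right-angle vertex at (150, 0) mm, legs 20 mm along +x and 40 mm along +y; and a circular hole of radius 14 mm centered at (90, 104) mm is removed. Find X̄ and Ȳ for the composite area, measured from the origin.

Part | A | x̄ᵢ | ȳᵢ | A·x̄ᵢ | A·ȳᵢ
rectangular body | 22500.00 | 75.00 | 75.00 | 1687500.00 | 1687500.00
semicircular top | 8835.73 | 75.00 | 181.83 | 662679.70 | 1606609.40
triangular fin | 400.00 | 156.67 | 13.33 | 62666.67 | 5333.33
hole | -615.75 | 90.00 | 104.00 | -55417.69 | -64038.22
Σ | 31119.98 |  |  | 2357428.67 | 3235404.51
X̄ = 2357428.67 / 31119.98 = 75.75 mm
Ȳ = 3235404.51 / 31119.98 = 103.97 mm

X̄ = 75.75 mm, Ȳ = 103.97 mm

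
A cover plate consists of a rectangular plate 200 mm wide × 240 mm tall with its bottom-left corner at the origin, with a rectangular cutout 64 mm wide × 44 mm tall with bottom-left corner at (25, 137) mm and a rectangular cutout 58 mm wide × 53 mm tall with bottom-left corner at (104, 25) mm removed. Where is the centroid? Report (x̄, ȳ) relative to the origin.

plate: A = 200 × 240 = 48000.00, centroid at (100.00, 120.00).
hole 1: A = −(64 × 44) = -2816.00, centroid at (57.00, 159.00).
hole 2: A = −(58 × 53) = -3074.00, centroid at (133.00, 51.50).
ΣA = 42110.00 mm²
ΣAx̄ = (48000.00)(100.00) + (-2816.00)(57.00) + (-3074.00)(133.00) = 4230646.00 mm³
ΣAȳ = (48000.00)(120.00) + (-2816.00)(159.00) + (-3074.00)(51.50) = 5153945.00 mm³
x̄ = 4230646.00 / 42110.00 = 100.47 mm
ȳ = 5153945.00 / 42110.00 = 122.39 mm

x̄ = 100.47 mm, ȳ = 122.39 mm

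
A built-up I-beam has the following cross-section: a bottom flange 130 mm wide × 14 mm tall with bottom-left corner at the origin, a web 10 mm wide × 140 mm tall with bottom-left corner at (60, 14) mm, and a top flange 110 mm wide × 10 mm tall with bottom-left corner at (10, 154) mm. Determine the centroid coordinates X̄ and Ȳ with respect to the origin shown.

X̄ = 65.00 mm, Ȳ = 70.66 mm

bottom flange: A = 130 × 14 = 1820.00, centroid at (65.00, 7.00).
web: A = 10 × 140 = 1400.00, centroid at (65.00, 84.00).
top flange: A = 110 × 10 = 1100.00, centroid at (65.00, 159.00).
ΣA = 4320.00 mm², ΣAX̄ = 280800.00 mm³, ΣAȲ = 305240.00 mm³.
X̄ = 280800.00/4320.00 = 65.00 mm; Ȳ = 305240.00/4320.00 = 70.66 mm.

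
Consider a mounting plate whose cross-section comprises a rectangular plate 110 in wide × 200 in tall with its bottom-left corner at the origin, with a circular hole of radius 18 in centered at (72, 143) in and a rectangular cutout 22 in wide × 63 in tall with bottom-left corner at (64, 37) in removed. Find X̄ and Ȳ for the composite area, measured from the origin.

Part | A | x̄ᵢ | ȳᵢ | A·x̄ᵢ | A·ȳᵢ
plate | 22000.00 | 55.00 | 100.00 | 1210000.00 | 2200000.00
hole 1 | -1017.88 | 72.00 | 143.00 | -73287.07 | -145556.27
hole 2 | -1386.00 | 75.00 | 68.50 | -103950.00 | -94941.00
Σ | 19596.12 |  |  | 1032762.93 | 1959502.73
X̄ = 1032762.93 / 19596.12 = 52.70 in
Ȳ = 1959502.73 / 19596.12 = 99.99 in

X̄ = 52.70 in, Ȳ = 99.99 in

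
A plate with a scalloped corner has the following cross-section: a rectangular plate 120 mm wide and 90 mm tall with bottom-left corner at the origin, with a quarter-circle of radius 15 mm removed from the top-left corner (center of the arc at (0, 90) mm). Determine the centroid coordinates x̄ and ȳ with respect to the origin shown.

x̄ = 60.89 mm, ȳ = 44.36 mm

plate: A = 120 × 90 = 10800.00, centroid at (60.00, 45.00).
removed quarter-circle: A = −¼π·15² = -176.71, centroid at (6.37, 83.63).
ΣA = 10623.29 mm², ΣAx̄ = 646875.00 mm³, ΣAȳ = 471220.69 mm³.
x̄ = 646875.00/10623.29 = 60.89 mm; ȳ = 471220.69/10623.29 = 44.36 mm.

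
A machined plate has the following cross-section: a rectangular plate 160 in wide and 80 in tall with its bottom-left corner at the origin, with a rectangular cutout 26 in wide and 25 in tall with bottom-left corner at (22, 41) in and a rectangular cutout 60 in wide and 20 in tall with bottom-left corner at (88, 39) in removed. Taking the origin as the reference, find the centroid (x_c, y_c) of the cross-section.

x_c = 78.51 in, y_c = 38.21 in

plate: A = 160 × 80 = 12800.00, centroid at (80.00, 40.00).
hole 1: A = −(26 × 25) = -650.00, centroid at (35.00, 53.50).
hole 2: A = −(60 × 20) = -1200.00, centroid at (118.00, 49.00).
ΣA = 10950.00 in²
ΣAx_c = (12800.00)(80.00) + (-650.00)(35.00) + (-1200.00)(118.00) = 859650.00 in³
ΣAy_c = (12800.00)(40.00) + (-650.00)(53.50) + (-1200.00)(49.00) = 418425.00 in³
x_c = 859650.00 / 10950.00 = 78.51 in
y_c = 418425.00 / 10950.00 = 38.21 in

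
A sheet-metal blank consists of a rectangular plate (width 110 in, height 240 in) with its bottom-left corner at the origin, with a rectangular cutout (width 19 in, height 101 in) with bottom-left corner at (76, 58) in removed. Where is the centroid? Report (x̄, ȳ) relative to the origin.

x̄ = 52.61 in, ȳ = 120.90 in

plate: A = 110 × 240 = 26400.00, centroid at (55.00, 120.00).
hole: A = −(19 × 101) = -1919.00, centroid at (85.50, 108.50).
ΣA = 24481.00 in², ΣAx̄ = 1287925.50 in³, ΣAȳ = 2959788.50 in³.
x̄ = 1287925.50/24481.00 = 52.61 in; ȳ = 2959788.50/24481.00 = 120.90 in.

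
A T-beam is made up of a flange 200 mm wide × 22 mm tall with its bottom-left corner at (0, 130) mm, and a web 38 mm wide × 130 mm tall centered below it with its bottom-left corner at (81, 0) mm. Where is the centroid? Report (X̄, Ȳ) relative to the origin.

Part | A | x̄ᵢ | ȳᵢ | A·x̄ᵢ | A·ȳᵢ
web | 4940.00 | 100.00 | 65.00 | 494000.00 | 321100.00
flange | 4400.00 | 100.00 | 141.00 | 440000.00 | 620400.00
Σ | 9340.00 |  |  | 934000.00 | 941500.00
X̄ = 934000.00 / 9340.00 = 100.00 mm
Ȳ = 941500.00 / 9340.00 = 100.80 mm

X̄ = 100.00 mm, Ȳ = 100.80 mm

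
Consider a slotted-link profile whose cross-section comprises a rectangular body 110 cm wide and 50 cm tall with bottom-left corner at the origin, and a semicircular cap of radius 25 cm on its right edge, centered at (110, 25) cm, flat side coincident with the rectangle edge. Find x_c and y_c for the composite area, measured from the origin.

Part | A | x̄ᵢ | ȳᵢ | A·x̄ᵢ | A·ȳᵢ
rectangular body | 5500.00 | 55.00 | 25.00 | 302500.00 | 137500.00
semicircular end | 981.75 | 120.61 | 25.00 | 118408.91 | 24543.69
Σ | 6481.75 |  |  | 420908.91 | 162043.69
x_c = 420908.91 / 6481.75 = 64.94 cm
y_c = 162043.69 / 6481.75 = 25.00 cm

x_c = 64.94 cm, y_c = 25.00 cm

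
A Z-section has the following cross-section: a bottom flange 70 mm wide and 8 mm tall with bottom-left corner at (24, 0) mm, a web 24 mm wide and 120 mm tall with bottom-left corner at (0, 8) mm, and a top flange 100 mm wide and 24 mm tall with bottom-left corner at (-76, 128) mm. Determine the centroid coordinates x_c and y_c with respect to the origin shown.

x_c = 0.89 mm, y_c = 91.45 mm

Part | A | x̄ᵢ | ȳᵢ | A·x̄ᵢ | A·ȳᵢ
bottom flange | 560.00 | 59.00 | 4.00 | 33040.00 | 2240.00
web | 2880.00 | 12.00 | 68.00 | 34560.00 | 195840.00
top flange | 2400.00 | -26.00 | 140.00 | -62400.00 | 336000.00
Σ | 5840.00 |  |  | 5200.00 | 534080.00
x_c = 5200.00 / 5840.00 = 0.89 mm
y_c = 534080.00 / 5840.00 = 91.45 mm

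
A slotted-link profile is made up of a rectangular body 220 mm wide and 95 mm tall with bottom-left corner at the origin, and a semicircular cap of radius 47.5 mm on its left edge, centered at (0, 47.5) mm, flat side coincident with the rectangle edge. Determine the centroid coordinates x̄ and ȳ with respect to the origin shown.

rectangular body: A = 220 × 95 = 20900.00, centroid at (110.00, 47.50).
semicircular end: A = ½π·47.5² = 3544.11, centroid at (-20.16, 47.50).
ΣA = 24444.11 mm², ΣAx̄ = 2227552.08 mm³, ΣAȳ = 1161095.19 mm³.
x̄ = 2227552.08/24444.11 = 91.13 mm; ȳ = 1161095.19/24444.11 = 47.50 mm.

x̄ = 91.13 mm, ȳ = 47.50 mm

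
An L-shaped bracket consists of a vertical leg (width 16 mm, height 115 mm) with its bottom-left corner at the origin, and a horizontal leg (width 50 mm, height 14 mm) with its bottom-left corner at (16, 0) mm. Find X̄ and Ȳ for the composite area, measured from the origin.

vertical leg: A = 16 × 115 = 1840.00, centroid at (8.00, 57.50).
horizontal leg: A = 50 × 14 = 700.00, centroid at (41.00, 7.00).
ΣA = 2540.00 mm²
ΣAX̄ = (1840.00)(8.00) + (700.00)(41.00) = 43420.00 mm³
ΣAȲ = (1840.00)(57.50) + (700.00)(7.00) = 110700.00 mm³
X̄ = 43420.00 / 2540.00 = 17.09 mm
Ȳ = 110700.00 / 2540.00 = 43.58 mm

X̄ = 17.09 mm, Ȳ = 43.58 mm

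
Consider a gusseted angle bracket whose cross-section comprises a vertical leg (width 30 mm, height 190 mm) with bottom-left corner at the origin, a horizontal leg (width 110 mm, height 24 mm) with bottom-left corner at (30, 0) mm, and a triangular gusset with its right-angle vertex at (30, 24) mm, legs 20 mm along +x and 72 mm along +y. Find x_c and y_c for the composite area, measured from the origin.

x_c = 37.12 mm, y_c = 67.08 mm

Part | A | x̄ᵢ | ȳᵢ | A·x̄ᵢ | A·ȳᵢ
vertical leg | 5700.00 | 15.00 | 95.00 | 85500.00 | 541500.00
horizontal leg | 2640.00 | 85.00 | 12.00 | 224400.00 | 31680.00
gusset | 720.00 | 36.67 | 48.00 | 26400.00 | 34560.00
Σ | 9060.00 |  |  | 336300.00 | 607740.00
x_c = 336300.00 / 9060.00 = 37.12 mm
y_c = 607740.00 / 9060.00 = 67.08 mm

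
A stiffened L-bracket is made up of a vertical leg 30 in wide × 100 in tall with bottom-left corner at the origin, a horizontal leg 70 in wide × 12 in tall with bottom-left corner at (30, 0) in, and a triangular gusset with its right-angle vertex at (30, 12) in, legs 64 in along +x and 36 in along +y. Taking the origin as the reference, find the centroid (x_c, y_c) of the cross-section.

vertical leg: A = 30 × 100 = 3000.00, centroid at (15.00, 50.00).
horizontal leg: A = 70 × 12 = 840.00, centroid at (65.00, 6.00).
gusset: A = ½·64·36 = 1152.00, centroid at (51.33, 24.00).
ΣA = 4992.00 in²
ΣAx_c = (3000.00)(15.00) + (840.00)(65.00) + (1152.00)(51.33) = 158736.00 in³
ΣAy_c = (3000.00)(50.00) + (840.00)(6.00) + (1152.00)(24.00) = 182688.00 in³
x_c = 158736.00 / 4992.00 = 31.80 in
y_c = 182688.00 / 4992.00 = 36.60 in

x_c = 31.80 in, y_c = 36.60 in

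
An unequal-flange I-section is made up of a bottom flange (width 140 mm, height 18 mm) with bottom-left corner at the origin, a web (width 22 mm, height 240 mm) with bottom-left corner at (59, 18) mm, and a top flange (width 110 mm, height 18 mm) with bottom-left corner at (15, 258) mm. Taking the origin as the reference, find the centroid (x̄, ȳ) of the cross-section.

x̄ = 70.00 mm, ȳ = 130.88 mm

bottom flange: A = 140 × 18 = 2520.00, centroid at (70.00, 9.00).
web: A = 22 × 240 = 5280.00, centroid at (70.00, 138.00).
top flange: A = 110 × 18 = 1980.00, centroid at (70.00, 267.00).
ΣA = 9780.00 mm²
ΣAx̄ = (2520.00)(70.00) + (5280.00)(70.00) + (1980.00)(70.00) = 684600.00 mm³
ΣAȳ = (2520.00)(9.00) + (5280.00)(138.00) + (1980.00)(267.00) = 1279980.00 mm³
x̄ = 684600.00 / 9780.00 = 70.00 mm
ȳ = 1279980.00 / 9780.00 = 130.88 mm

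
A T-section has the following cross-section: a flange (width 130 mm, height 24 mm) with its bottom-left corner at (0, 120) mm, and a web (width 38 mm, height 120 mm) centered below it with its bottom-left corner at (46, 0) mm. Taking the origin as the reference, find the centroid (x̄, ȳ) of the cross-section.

Part | A | x̄ᵢ | ȳᵢ | A·x̄ᵢ | A·ȳᵢ
web | 4560.00 | 65.00 | 60.00 | 296400.00 | 273600.00
flange | 3120.00 | 65.00 | 132.00 | 202800.00 | 411840.00
Σ | 7680.00 |  |  | 499200.00 | 685440.00
x̄ = 499200.00 / 7680.00 = 65.00 mm
ȳ = 685440.00 / 7680.00 = 89.25 mm

x̄ = 65.00 mm, ȳ = 89.25 mm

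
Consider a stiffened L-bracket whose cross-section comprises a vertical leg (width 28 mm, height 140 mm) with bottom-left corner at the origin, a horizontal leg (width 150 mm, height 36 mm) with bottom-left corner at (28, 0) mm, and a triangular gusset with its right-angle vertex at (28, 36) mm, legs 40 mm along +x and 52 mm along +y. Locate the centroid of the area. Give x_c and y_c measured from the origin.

x_c = 63.13 mm, y_c = 41.22 mm

vertical leg: A = 28 × 140 = 3920.00, centroid at (14.00, 70.00).
horizontal leg: A = 150 × 36 = 5400.00, centroid at (103.00, 18.00).
gusset: A = ½·40·52 = 1040.00, centroid at (41.33, 53.33).
ΣA = 10360.00 mm²
ΣAx_c = (3920.00)(14.00) + (5400.00)(103.00) + (1040.00)(41.33) = 654066.67 mm³
ΣAy_c = (3920.00)(70.00) + (5400.00)(18.00) + (1040.00)(53.33) = 427066.67 mm³
x_c = 654066.67 / 10360.00 = 63.13 mm
y_c = 427066.67 / 10360.00 = 41.22 mm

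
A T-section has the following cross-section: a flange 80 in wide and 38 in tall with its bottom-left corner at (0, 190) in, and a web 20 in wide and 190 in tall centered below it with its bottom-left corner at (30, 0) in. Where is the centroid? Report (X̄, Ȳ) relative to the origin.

Part | A | x̄ᵢ | ȳᵢ | A·x̄ᵢ | A·ȳᵢ
web | 3800.00 | 40.00 | 95.00 | 152000.00 | 361000.00
flange | 3040.00 | 40.00 | 209.00 | 121600.00 | 635360.00
Σ | 6840.00 |  |  | 273600.00 | 996360.00
X̄ = 273600.00 / 6840.00 = 40.00 in
Ȳ = 996360.00 / 6840.00 = 145.67 in

X̄ = 40.00 in, Ȳ = 145.67 in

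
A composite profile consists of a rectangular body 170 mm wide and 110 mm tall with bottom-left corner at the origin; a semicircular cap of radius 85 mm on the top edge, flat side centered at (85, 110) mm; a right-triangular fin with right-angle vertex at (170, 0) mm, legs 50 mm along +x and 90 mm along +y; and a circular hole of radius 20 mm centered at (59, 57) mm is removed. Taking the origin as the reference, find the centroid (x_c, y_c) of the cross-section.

x_c = 93.42 mm, y_c = 86.40 mm

rectangular body: A = 170 × 110 = 18700.00, centroid at (85.00, 55.00).
semicircular top: A = ½π·85² = 11349.00, centroid at (85.00, 146.08).
triangular fin: A = ½·50·90 = 2250.00, centroid at (186.67, 30.00).
hole: A = −π·20² = -1256.64, centroid at (59.00, 57.00).
ΣA = 31042.37 mm²
ΣAx_c = (18700.00)(85.00) + (11349.00)(85.00) + (2250.00)(186.67) + (-1256.64)(59.00) = 2900023.71 mm³
ΣAy_c = (18700.00)(55.00) + (11349.00)(146.08) + (2250.00)(30.00) + (-1256.64)(57.00) = 2682178.73 mm³
x_c = 2900023.71 / 31042.37 = 93.42 mm
y_c = 2682178.73 / 31042.37 = 86.40 mm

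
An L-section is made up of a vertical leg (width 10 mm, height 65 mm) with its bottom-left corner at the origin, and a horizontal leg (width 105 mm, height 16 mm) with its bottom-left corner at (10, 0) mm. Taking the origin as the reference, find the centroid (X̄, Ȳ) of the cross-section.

X̄ = 46.46 mm, Ȳ = 14.83 mm

vertical leg: A = 10 × 65 = 650.00, centroid at (5.00, 32.50).
horizontal leg: A = 105 × 16 = 1680.00, centroid at (62.50, 8.00).
ΣA = 2330.00 mm²
ΣAX̄ = (650.00)(5.00) + (1680.00)(62.50) = 108250.00 mm³
ΣAȲ = (650.00)(32.50) + (1680.00)(8.00) = 34565.00 mm³
X̄ = 108250.00 / 2330.00 = 46.46 mm
Ȳ = 34565.00 / 2330.00 = 14.83 mm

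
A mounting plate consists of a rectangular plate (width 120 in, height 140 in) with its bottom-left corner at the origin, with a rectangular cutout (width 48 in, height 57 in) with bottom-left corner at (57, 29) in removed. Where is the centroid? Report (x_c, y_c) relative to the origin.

x_c = 55.91 in, y_c = 72.43 in

Part | A | x̄ᵢ | ȳᵢ | A·x̄ᵢ | A·ȳᵢ
plate | 16800.00 | 60.00 | 70.00 | 1008000.00 | 1176000.00
hole | -2736.00 | 81.00 | 57.50 | -221616.00 | -157320.00
Σ | 14064.00 |  |  | 786384.00 | 1018680.00
x_c = 786384.00 / 14064.00 = 55.91 in
y_c = 1018680.00 / 14064.00 = 72.43 in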